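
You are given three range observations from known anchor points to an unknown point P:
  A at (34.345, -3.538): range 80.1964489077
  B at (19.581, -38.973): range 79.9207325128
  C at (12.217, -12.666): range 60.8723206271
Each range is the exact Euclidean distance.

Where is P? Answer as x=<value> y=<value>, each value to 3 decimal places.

x=-45.002 y=8.106

eq1: (x − 34.345)² + (y + 3.538)² = 80.1964489077²
eq2: (x − 19.581)² + (y + 38.973)² = 79.9207325128²
eq3: (x − 12.217)² + (y + 12.666)² = 60.8723206271²
eq3−eq1, eq3−eq2 (x²,y² cancel):
  44.256·x + 18.256·y = -1843.617175
  14.728·x − 52.614·y = -1089.256422
det = 44.256·-52.614 − 18.256·14.728 = -2597.359552
x = (-1843.617175·-52.614 − 18.256·-1089.256422) / -2597.359552 = -45.001678
y = (44.256·-1089.256422 − -1843.617175·14.728) / -2597.359552 = 8.105670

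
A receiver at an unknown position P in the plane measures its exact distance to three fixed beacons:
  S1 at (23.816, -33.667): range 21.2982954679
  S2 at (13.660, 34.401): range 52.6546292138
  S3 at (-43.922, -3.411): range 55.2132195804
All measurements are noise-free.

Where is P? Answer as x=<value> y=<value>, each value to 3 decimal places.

eq1: (x − 23.816)² + (y + 33.667)² = 21.2982954679²
eq2: (x − 13.660)² + (y − 34.401)² = 52.6546292138²
eq3: (x + 43.922)² + (y + 3.411)² = 55.2132195804²
eq1−eq2, eq1−eq3 (x²,y² cancel):
  -20.312·x + 136.136·y = -2649.536932
  -135.476·x + 60.512·y = -2354.773967
det = -20.312·60.512 − 136.136·-135.476 = 17214.040992
x = (-2649.536932·60.512 − 136.136·-2354.773967) / 17214.040992 = 9.308722
y = (-20.312·-2354.773967 − -2649.536932·-135.476) / 17214.040992 = -18.073531

x=9.309 y=-18.074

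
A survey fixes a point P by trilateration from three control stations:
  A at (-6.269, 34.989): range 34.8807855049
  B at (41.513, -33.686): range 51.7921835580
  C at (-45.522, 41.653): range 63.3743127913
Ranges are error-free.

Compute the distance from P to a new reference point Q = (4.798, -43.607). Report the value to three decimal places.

eq1: (x + 6.269)² + (y − 34.989)² = 34.8807855049²
eq2: (x − 41.513)² + (y + 33.686)² = 51.7921835580²
eq3: (x + 45.522)² + (y − 41.653)² = 63.3743127913²
eq3−eq1, eq3−eq2 (x²,y² cancel):
  78.506·x − 13.328·y = 255.939913
  174.070·x − 150.678·y = 384.724116
det = 78.506·-150.678 − -13.328·174.070 = -9509.122108
x = (255.939913·-150.678 − -13.328·384.724116) / -9509.122108 = 3.516298
y = (78.506·384.724116 − 255.939913·174.070) / -9509.122108 = 1.508899
|P − Q| = √((3.516298 − 4.798)² + (1.508899 − -43.607)²) = 45.134102

45.134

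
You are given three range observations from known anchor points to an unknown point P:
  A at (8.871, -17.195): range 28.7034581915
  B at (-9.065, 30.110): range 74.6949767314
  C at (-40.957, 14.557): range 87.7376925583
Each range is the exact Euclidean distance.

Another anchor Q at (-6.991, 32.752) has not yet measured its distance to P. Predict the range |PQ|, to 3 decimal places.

eq1: (x − 8.871)² + (y + 17.195)² = 28.7034581915²
eq2: (x + 9.065)² + (y − 30.110)² = 74.6949767314²
eq3: (x + 40.957)² + (y − 14.557)² = 87.7376925583²
eq2−eq3, eq2−eq1 (x²,y² cancel):
  -63.784·x − 31.106·y = -1217.967374
  35.872·x − 94.610·y = 4141.027378
det = -63.784·-94.610 − -31.106·35.872 = 7150.438672
x = (-1217.967374·-94.610 − -31.106·4141.027378) / 7150.438672 = 34.129751
y = (-63.784·4141.027378 − -1217.967374·35.872) / 7150.438672 = -30.828929
|P − Q| = √((34.129751 − -6.991)² + (-30.828929 − 32.752)²) = 75.719553

75.720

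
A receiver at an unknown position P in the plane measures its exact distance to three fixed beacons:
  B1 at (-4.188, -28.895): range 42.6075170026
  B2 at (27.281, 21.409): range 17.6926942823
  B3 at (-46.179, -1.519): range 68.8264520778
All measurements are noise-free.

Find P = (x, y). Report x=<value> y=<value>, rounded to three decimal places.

eq1: (x + 4.188)² + (y + 28.895)² = 42.6075170026²
eq2: (x − 27.281)² + (y − 21.409)² = 17.6926942823²
eq3: (x + 46.179)² + (y + 1.519)² = 68.8264520778²
eq3−eq2, eq3−eq1 (x²,y² cancel):
  146.920·x + 45.856·y = 3491.839915
  83.982·x − 54.752·y = 1639.332967
det = 146.920·-54.752 − 45.856·83.982 = -11895.242432
x = (3491.839915·-54.752 − 45.856·1639.332967) / -11895.242432 = 22.392017
y = (146.920·1639.332967 − 3491.839915·83.982) / -11895.242432 = 4.405198

x=22.392 y=4.405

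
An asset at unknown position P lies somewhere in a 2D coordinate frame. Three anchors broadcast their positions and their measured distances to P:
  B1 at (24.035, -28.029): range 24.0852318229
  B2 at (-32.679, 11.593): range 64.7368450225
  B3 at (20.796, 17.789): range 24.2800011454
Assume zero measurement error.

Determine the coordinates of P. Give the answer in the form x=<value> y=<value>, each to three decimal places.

x=29.977 y=-4.688

eq1: (x − 24.035)² + (y + 28.029)² = 24.0852318229²
eq2: (x + 32.679)² + (y − 11.593)² = 64.7368450225²
eq3: (x − 20.796)² + (y − 17.789)² = 24.2800011454²
eq1−eq2, eq1−eq3 (x²,y² cancel):
  -113.428·x + 79.244·y = -3771.752087
  -6.478·x + 91.636·y = -623.803993
det = -113.428·91.636 − 79.244·-6.478 = -9880.745576
x = (-3771.752087·91.636 − 79.244·-623.803993) / -9880.745576 = 29.977045
y = (-113.428·-623.803993 − -3771.752087·-6.478) / -9880.745576 = -4.688252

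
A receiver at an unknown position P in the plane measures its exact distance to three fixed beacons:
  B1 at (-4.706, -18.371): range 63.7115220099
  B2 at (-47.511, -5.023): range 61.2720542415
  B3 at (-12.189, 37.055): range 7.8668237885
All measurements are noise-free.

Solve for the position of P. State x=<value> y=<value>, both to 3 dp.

eq1: (x + 4.706)² + (y + 18.371)² = 63.7115220099²
eq2: (x + 47.511)² + (y + 5.023)² = 61.2720542415²
eq3: (x + 12.189)² + (y − 37.055)² = 7.8668237885²
eq2−eq3, eq2−eq1 (x²,y² cancel):
  70.644·x + 84.156·y = 2931.496810
  85.610·x − 26.696·y = -2227.778979
det = 70.644·-26.696 − 84.156·85.610 = -9090.507384
x = (2931.496810·-26.696 − 84.156·-2227.778979) / -9090.507384 = -12.014921
y = (70.644·-2227.778979 − 2931.496810·85.610) / -9090.507384 = 44.919898

x=-12.015 y=44.920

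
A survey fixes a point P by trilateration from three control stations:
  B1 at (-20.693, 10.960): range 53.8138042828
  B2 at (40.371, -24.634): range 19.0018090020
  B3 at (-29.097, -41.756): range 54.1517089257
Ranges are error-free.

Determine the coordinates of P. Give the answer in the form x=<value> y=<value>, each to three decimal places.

x=21.495 y=-22.448

eq1: (x + 20.693)² + (y − 10.960)² = 53.8138042828²
eq2: (x − 40.371)² + (y + 24.634)² = 19.0018090020²
eq3: (x + 29.097)² + (y + 41.756)² = 54.1517089257²
eq2−eq1, eq2−eq3 (x²,y² cancel):
  -122.128·x + 71.188·y = -4223.186534
  -138.936·x − 34.244·y = -2217.791486
det = -122.128·-34.244 − 71.188·-138.936 = 14072.727200
x = (-4223.186534·-34.244 − 71.188·-2217.791486) / 14072.727200 = 21.495403
y = (-122.128·-2217.791486 − -4223.186534·-138.936) / 14072.727200 = -22.447547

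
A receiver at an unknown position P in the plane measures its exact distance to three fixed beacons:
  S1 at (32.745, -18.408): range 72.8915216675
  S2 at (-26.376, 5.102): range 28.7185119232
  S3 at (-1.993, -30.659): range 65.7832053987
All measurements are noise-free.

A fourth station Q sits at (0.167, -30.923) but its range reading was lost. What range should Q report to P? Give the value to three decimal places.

66.629

eq1: (x − 32.745)² + (y + 18.408)² = 72.8915216675²
eq2: (x + 26.376)² + (y − 5.102)² = 28.7185119232²
eq3: (x + 1.993)² + (y + 30.659)² = 65.7832053987²
eq3−eq2, eq3−eq1 (x²,y² cancel):
  -48.766·x + 71.522·y = 3280.454635
  69.476·x + 24.502·y = -518.600659
det = -48.766·24.502 − 71.522·69.476 = -6163.927004
x = (3280.454635·24.502 − 71.522·-518.600659) / -6163.927004 = -19.057503
y = (-48.766·-518.600659 − 3280.454635·69.476) / -6163.927004 = 32.872353
|P − Q| = √((-19.057503 − 0.167)² + (32.872353 − -30.923)²) = 66.629037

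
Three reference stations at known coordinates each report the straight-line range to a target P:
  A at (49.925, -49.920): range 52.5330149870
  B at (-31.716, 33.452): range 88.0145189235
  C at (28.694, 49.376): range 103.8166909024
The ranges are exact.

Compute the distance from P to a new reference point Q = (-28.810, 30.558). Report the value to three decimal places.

eq1: (x − 49.925)² + (y + 49.920)² = 52.5330149870²
eq2: (x + 31.716)² + (y − 33.452)² = 88.0145189235²
eq3: (x − 28.694)² + (y − 49.376)² = 103.8166909024²
eq1−eq3, eq1−eq2 (x²,y² cancel):
  -42.462·x + 198.592·y = -9741.364659
  -163.282·x + 166.744·y = -7846.408943
det = -42.462·166.744 − 198.592·-163.282 = 25346.215216
x = (-9741.364659·166.744 − 198.592·-7846.408943) / 25346.215216 = -2.607098
y = (-42.462·-7846.408943 − -9741.364659·-163.282) / 25346.215216 = -49.609588
|P − Q| = √((-2.607098 − -28.810)² + (-49.609588 − 30.558)²) = 84.341177

84.341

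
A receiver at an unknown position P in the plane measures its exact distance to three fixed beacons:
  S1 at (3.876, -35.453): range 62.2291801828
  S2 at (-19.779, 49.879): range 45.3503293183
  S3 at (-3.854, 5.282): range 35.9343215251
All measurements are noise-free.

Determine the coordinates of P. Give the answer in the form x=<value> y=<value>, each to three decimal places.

eq1: (x − 3.876)² + (y + 35.453)² = 62.2291801828²
eq2: (x + 19.779)² + (y − 49.879)² = 45.3503293183²
eq3: (x + 3.854)² + (y − 5.282)² = 35.9343215251²
eq2−eq1, eq2−eq3 (x²,y² cancel):
  47.310·x − 170.664·y = -3423.003394
  31.850·x − 89.194·y = -2070.993736
det = 47.310·-89.194 − -170.664·31.850 = 1215.880260
x = (-3423.003394·-89.194 − -170.664·-2070.993736) / 1215.880260 = -39.586719
y = (47.310·-2070.993736 − -3423.003394·31.850) / 1215.880260 = 9.083086

x=-39.587 y=9.083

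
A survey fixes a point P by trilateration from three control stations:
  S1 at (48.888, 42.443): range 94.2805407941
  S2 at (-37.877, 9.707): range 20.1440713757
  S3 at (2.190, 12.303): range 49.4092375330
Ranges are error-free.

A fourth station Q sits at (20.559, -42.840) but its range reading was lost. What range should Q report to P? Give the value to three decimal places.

eq1: (x − 48.888)² + (y − 42.443)² = 94.2805407941²
eq2: (x + 37.877)² + (y − 9.707)² = 20.1440713757²
eq3: (x − 2.190)² + (y − 12.303)² = 49.4092375330²
eq3−eq2, eq3−eq1 (x²,y² cancel):
  -80.134·x − 5.192·y = 3408.222211
  93.396·x + 60.280·y = -2412.262735
det = -80.134·60.280 − -5.192·93.396 = -4345.565488
x = (3408.222211·60.280 − -5.192·-2412.262735) / -4345.565488 = -44.395411
y = (-80.134·-2412.262735 − 3408.222211·93.396) / -4345.565488 = 28.767271
|P − Q| = √((-44.395411 − 20.559)² + (28.767271 − -42.840)²) = 96.678213

96.678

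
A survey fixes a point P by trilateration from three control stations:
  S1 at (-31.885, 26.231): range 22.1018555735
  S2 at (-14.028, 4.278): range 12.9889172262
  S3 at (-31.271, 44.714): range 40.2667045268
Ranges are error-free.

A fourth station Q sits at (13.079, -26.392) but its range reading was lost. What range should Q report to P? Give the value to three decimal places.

50.717

eq1: (x + 31.885)² + (y − 26.231)² = 22.1018555735²
eq2: (x + 14.028)² + (y − 4.278)² = 12.9889172262²
eq3: (x + 31.271)² + (y − 44.714)² = 40.2667045268²
eq3−eq2, eq3−eq1 (x²,y² cancel):
  34.486·x − 80.872·y = -1309.435646
  -1.228·x − 36.966·y = -139.583177
det = 34.486·-36.966 − -80.872·-1.228 = -1374.120292
x = (-1309.435646·-36.966 − -80.872·-139.583177) / -1374.120292 = -27.010901
y = (34.486·-139.583177 − -1309.435646·-1.228) / -1374.120292 = 4.673283
|P − Q| = √((-27.010901 − 13.079)² + (4.673283 − -26.392)²) = 50.717373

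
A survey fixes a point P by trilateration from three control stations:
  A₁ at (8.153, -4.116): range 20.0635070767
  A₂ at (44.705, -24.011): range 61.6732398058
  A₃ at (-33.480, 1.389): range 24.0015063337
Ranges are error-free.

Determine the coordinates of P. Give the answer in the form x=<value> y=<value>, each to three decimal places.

eq1: (x − 8.153)² + (y + 4.116)² = 20.0635070767²
eq2: (x − 44.705)² + (y + 24.011)² = 61.6732398058²
eq3: (x + 33.480)² + (y − 1.389)² = 24.0015063337²
eq3−eq1, eq3−eq2 (x²,y² cancel):
  83.266·x − 11.010·y = -865.898866
  156.370·x − 50.800·y = -1775.290777
det = 83.266·-50.800 − -11.010·156.370 = -2508.279100
x = (-865.898866·-50.800 − -11.010·-1775.290777) / -2508.279100 = -9.744414
y = (83.266·-1775.290777 − -865.898866·156.370) / -2508.279100 = 4.951904

x=-9.744 y=4.952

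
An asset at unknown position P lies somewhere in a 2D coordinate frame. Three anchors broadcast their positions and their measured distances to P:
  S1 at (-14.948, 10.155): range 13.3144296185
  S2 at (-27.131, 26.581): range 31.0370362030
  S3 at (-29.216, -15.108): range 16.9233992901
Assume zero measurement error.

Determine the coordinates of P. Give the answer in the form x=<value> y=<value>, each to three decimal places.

eq1: (x + 14.948)² + (y − 10.155)² = 13.3144296185²
eq2: (x + 27.131)² + (y − 26.581)² = 31.0370362030²
eq3: (x + 29.216)² + (y + 15.108)² = 16.9233992901²
eq3−eq2, eq3−eq1 (x²,y² cancel):
  4.170·x + 83.378·y = -316.081771
  28.536·x + 50.526·y = -646.132184
det = 4.170·50.526 − 83.378·28.536 = -2168.581188
x = (-316.081771·50.526 − 83.378·-646.132184) / -2168.581188 = -17.478184
y = (4.170·-646.132184 − -316.081771·28.536) / -2168.581188 = -2.916809

x=-17.478 y=-2.917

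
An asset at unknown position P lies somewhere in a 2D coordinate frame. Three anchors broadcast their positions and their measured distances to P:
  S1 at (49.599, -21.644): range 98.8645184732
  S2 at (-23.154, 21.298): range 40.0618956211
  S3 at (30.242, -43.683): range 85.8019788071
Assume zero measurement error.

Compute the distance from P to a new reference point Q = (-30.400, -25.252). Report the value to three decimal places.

23.899

eq1: (x − 49.599)² + (y + 21.644)² = 98.8645184732²
eq2: (x + 23.154)² + (y − 21.298)² = 40.0618956211²
eq3: (x − 30.242)² + (y + 43.683)² = 85.8019788071²
eq3−eq2, eq3−eq1 (x²,y² cancel):
  -106.792·x + 129.962·y = 3923.953553
  38.714·x + 44.078·y = -2306.472962
det = -106.792·44.078 − 129.962·38.714 = -9738.526644
x = (3923.953553·44.078 − 129.962·-2306.472962) / -9738.526644 = -48.540594
y = (-106.792·-2306.472962 − 3923.953553·38.714) / -9738.526644 = -9.693553
|P − Q| = √((-48.540594 − -30.400)² + (-9.693553 − -25.252)²) = 23.898670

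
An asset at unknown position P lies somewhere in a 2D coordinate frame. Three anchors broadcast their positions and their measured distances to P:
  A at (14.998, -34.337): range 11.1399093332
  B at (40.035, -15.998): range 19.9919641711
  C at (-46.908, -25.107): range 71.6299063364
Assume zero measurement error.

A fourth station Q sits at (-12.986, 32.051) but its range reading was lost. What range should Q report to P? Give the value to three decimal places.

71.488

eq1: (x − 14.998)² + (y + 34.337)² = 11.1399093332²
eq2: (x − 40.035)² + (y + 15.998)² = 19.9919641711²
eq3: (x + 46.908)² + (y + 25.107)² = 71.6299063364²
eq3−eq1, eq3−eq2 (x²,y² cancel):
  123.812·x − 18.460·y = 3579.993562
  173.886·x + 18.218·y = 3759.180166
det = 123.812·18.218 − -18.460·173.886 = 5465.542576
x = (3579.993562·18.218 − -18.460·3759.180166) / 5465.542576 = 24.629721
y = (123.812·3759.180166 − 3579.993562·173.886) / 5465.542576 = -28.739900
|P − Q| = √((24.629721 − -12.986)² + (-28.739900 − 32.051)²) = 71.487593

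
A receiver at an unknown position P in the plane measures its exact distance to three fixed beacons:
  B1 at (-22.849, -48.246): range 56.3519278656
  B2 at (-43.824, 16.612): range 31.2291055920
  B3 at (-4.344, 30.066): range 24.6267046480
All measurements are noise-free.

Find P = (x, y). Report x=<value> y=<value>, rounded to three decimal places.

eq1: (x + 22.849)² + (y + 48.246)² = 56.3519278656²
eq2: (x + 43.824)² + (y − 16.612)² = 31.2291055920²
eq3: (x + 4.344)² + (y − 30.066)² = 24.6267046480²
eq2−eq1, eq2−eq3 (x²,y² cancel):
  41.950·x − 129.716·y = -1547.030941
  78.960·x + 26.908·y = -904.884374
det = 41.950·26.908 − -129.716·78.960 = 11371.165960
x = (-1547.030941·26.908 − -129.716·-904.884374) / 11371.165960 = -13.983218
y = (41.950·-904.884374 − -1547.030941·78.960) / 11371.165960 = 7.404136

x=-13.983 y=7.404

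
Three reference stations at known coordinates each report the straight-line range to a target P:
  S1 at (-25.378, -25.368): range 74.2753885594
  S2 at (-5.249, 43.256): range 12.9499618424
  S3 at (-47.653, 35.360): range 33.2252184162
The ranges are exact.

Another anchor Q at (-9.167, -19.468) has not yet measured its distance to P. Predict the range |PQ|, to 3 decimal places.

68.377

eq1: (x + 25.378)² + (y + 25.368)² = 74.2753885594²
eq2: (x + 5.249)² + (y − 43.256)² = 12.9499618424²
eq3: (x + 47.653)² + (y − 35.360)² = 33.2252184162²
eq1−eq3, eq1−eq2 (x²,y² cancel):
  -44.550·x + 121.456·y = 6646.477908
  40.258·x + 137.248·y = 5960.187063
det = -44.550·137.248 − 121.456·40.258 = -11003.974048
x = (6646.477908·137.248 − 121.456·5960.187063) / -11003.974048 = -17.113392
y = (-44.550·5960.187063 − 6646.477908·40.258) / -11003.974048 = 48.446156
|P − Q| = √((-17.113392 − -9.167)² + (48.446156 − -19.468)²) = 68.377465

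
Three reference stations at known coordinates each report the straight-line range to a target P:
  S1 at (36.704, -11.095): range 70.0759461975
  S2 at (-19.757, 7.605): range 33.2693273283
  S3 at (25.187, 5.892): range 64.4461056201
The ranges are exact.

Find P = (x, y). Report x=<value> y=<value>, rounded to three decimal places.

eq1: (x − 36.704)² + (y + 11.095)² = 70.0759461975²
eq2: (x + 19.757)² + (y − 7.605)² = 33.2693273283²
eq3: (x − 25.187)² + (y − 5.892)² = 64.4461056201²
eq1−eq2, eq1−eq3 (x²,y² cancel):
  -112.922·x + 37.400·y = 2781.682528
  -23.034·x + 33.974·y = -43.844302
det = -112.922·33.974 − 37.400·-23.034 = -2974.940428
x = (2781.682528·33.974 − 37.400·-43.844302) / -2974.940428 = -32.318180
y = (-112.922·-43.844302 − 2781.682528·-23.034) / -2974.940428 = -23.201897

x=-32.318 y=-23.202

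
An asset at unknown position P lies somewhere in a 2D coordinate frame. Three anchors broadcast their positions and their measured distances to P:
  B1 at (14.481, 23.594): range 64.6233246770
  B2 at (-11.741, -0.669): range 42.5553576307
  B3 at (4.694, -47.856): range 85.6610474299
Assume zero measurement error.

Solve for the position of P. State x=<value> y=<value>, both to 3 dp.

x=-49.912 y=18.144

eq1: (x − 14.481)² + (y − 23.594)² = 64.6233246770²
eq2: (x + 11.741)² + (y + 0.669)² = 42.5553576307²
eq3: (x − 4.694)² + (y + 47.856)² = 85.6610474299²
eq1−eq3, eq1−eq2 (x²,y² cancel):
  -19.574·x − 142.900·y = -1615.786779
  -52.444·x − 48.526·y = 1737.138074
det = -19.574·-48.526 − -142.900·-52.444 = -6544.399676
x = (-1615.786779·-48.526 − -142.900·1737.138074) / -6544.399676 = -49.912095
y = (-19.574·1737.138074 − -1615.786779·-52.444) / -6544.399676 = 18.143920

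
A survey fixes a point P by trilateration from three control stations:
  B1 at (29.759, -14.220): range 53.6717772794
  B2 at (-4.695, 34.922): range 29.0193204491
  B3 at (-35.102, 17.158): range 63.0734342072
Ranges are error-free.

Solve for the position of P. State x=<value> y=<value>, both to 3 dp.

x=24.016 y=39.144

eq1: (x − 29.759)² + (y + 14.220)² = 53.6717772794²
eq2: (x + 4.695)² + (y − 34.922)² = 29.0193204491²
eq3: (x + 35.102)² + (y − 17.158)² = 63.0734342072²
eq1−eq3, eq1−eq2 (x²,y² cancel):
  -129.722·x + 62.756·y = -658.857539
  -68.908·x + 98.284·y = 2192.321345
det = -129.722·98.284 − 62.756·-68.908 = -8425.206600
x = (-658.857539·98.284 − 62.756·2192.321345) / -8425.206600 = 24.015610
y = (-129.722·2192.321345 − -658.857539·-68.908) / -8425.206600 = 39.143594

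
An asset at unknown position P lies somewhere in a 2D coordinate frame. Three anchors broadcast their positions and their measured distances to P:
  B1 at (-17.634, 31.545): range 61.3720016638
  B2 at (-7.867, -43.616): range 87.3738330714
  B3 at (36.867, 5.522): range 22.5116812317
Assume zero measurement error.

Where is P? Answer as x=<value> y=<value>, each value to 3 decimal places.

eq1: (x + 17.634)² + (y − 31.545)² = 61.3720016638²
eq2: (x + 7.867)² + (y + 43.616)² = 87.3738330714²
eq3: (x − 36.867)² + (y − 5.522)² = 22.5116812317²
eq2−eq3, eq2−eq1 (x²,y² cancel):
  89.468·x + 98.276·y = 6552.833942
  -19.534·x + 150.322·y = 3209.463953
det = 89.468·150.322 − 98.276·-19.534 = 15368.732080
x = (6552.833942·150.322 − 98.276·3209.463953) / 15368.732080 = 43.570401
y = (89.468·3209.463953 − 6552.833942·-19.534) / 15368.732080 = 27.012468

x=43.570 y=27.012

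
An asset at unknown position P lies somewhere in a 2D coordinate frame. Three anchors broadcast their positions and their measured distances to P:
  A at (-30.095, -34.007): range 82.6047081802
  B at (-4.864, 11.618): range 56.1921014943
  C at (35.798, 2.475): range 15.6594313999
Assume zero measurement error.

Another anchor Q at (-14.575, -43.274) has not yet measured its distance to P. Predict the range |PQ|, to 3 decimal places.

eq1: (x + 30.095)² + (y + 34.007)² = 82.6047081802²
eq2: (x + 4.864)² + (y − 11.618)² = 56.1921014943²
eq3: (x − 35.798)² + (y − 2.475)² = 15.6594313999²
eq2−eq1, eq2−eq3 (x²,y² cancel):
  -50.462·x − 91.250·y = -1762.436889
  81.324·x − 18.286·y = 4041.320488
det = -50.462·-18.286 − -91.250·81.324 = 8343.563132
x = (-1762.436889·-18.286 − -91.250·4041.320488) / 8343.563132 = 48.060812
y = (-50.462·4041.320488 − -1762.436889·81.324) / 8343.563132 = -7.263647
|P − Q| = √((48.060812 − -14.575)² + (-7.263647 − -43.274)²) = 72.249501

72.250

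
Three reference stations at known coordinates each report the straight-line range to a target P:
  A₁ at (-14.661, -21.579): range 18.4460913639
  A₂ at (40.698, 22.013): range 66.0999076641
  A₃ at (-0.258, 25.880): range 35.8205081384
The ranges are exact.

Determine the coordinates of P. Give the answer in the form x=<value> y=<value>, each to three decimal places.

eq1: (x + 14.661)² + (y + 21.579)² = 18.4460913639²
eq2: (x − 40.698)² + (y − 22.013)² = 66.0999076641²
eq3: (x + 0.258)² + (y − 25.880)² = 35.8205081384²
eq2−eq3, eq2−eq1 (x²,y² cancel):
  -81.912·x + 7.734·y = 1615.030581
  -110.718·x − 87.184·y = 2568.638296
det = -81.912·-87.184 − 7.734·-110.718 = 7997.708820
x = (1615.030581·-87.184 − 7.734·2568.638296) / 7997.708820 = -20.089588
y = (-81.912·2568.638296 − 1615.030581·-110.718) / 7997.708820 = -3.949799

x=-20.090 y=-3.950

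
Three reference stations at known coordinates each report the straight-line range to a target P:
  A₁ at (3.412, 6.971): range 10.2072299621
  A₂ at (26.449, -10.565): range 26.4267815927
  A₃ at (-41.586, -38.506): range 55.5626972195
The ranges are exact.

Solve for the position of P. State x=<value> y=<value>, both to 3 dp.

eq1: (x − 3.412)² + (y − 6.971)² = 10.2072299621²
eq2: (x − 26.449)² + (y + 10.565)² = 26.4267815927²
eq3: (x + 41.586)² + (y + 38.506)² = 55.5626972195²
eq3−eq2, eq3−eq1 (x²,y² cancel):
  136.070·x + 55.882·y = -12.100069
  89.996·x + 90.954·y = -168.845068
det = 136.070·90.954 − 55.882·89.996 = 7346.954308
x = (-12.100069·90.954 − 55.882·-168.845068) / 7346.954308 = 1.134463
y = (136.070·-168.845068 − -12.100069·89.996) / 7346.954308 = -2.978893

x=1.134 y=-2.979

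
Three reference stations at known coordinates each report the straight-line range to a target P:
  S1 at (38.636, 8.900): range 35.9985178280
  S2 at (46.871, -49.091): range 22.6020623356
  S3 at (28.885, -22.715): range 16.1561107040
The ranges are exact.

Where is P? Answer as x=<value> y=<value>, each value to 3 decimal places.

eq1: (x − 38.636)² + (y − 8.900)² = 35.9985178280²
eq2: (x − 46.871)² + (y + 49.091)² = 22.6020623356²
eq3: (x − 28.885)² + (y + 22.715)² = 16.1561107040²
eq1−eq3, eq1−eq2 (x²,y² cancel):
  -19.502·x − 63.230·y = 813.237327
  16.470·x − 115.982·y = 3819.906490
det = -19.502·-115.982 − -63.230·16.470 = 3303.279064
x = (813.237327·-115.982 − -63.230·3819.906490) / 3303.279064 = 44.565352
y = (-19.502·3819.906490 − 813.237327·16.470) / 3303.279064 = -26.606845

x=44.565 y=-26.607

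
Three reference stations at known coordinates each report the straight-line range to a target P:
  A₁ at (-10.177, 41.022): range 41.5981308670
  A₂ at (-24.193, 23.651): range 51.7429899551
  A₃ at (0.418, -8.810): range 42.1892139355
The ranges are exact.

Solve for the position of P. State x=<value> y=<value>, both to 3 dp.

x=27.550 y=23.498

eq1: (x + 10.177)² + (y − 41.022)² = 41.5981308670²
eq2: (x + 24.193)² + (y − 23.651)² = 51.7429899551²
eq3: (x − 0.418)² + (y + 8.810)² = 42.1892139355²
eq2−eq1, eq2−eq3 (x²,y² cancel):
  28.032·x + 34.742·y = 1588.637281
  49.222·x − 64.922·y = -169.472989
det = 28.032·-64.922 − 34.742·49.222 = -3529.964228
x = (1588.637281·-64.922 − 34.742·-169.472989) / -3529.964228 = 27.549763
y = (28.032·-169.472989 − 1588.637281·49.222) / -3529.964228 = 23.497850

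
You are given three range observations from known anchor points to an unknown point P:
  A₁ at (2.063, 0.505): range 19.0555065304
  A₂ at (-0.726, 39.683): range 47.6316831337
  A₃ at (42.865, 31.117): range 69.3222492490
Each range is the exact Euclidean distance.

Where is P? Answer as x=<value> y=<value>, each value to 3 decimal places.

x=-16.049 y=-5.417

eq1: (x − 2.063)² + (y − 0.505)² = 19.0555065304²
eq2: (x + 0.726)² + (y − 39.683)² = 47.6316831337²
eq3: (x − 42.865)² + (y − 31.117)² = 69.3222492490²
eq3−eq1, eq3−eq2 (x²,y² cancel):
  -81.604·x − 61.224·y = 1641.296992
  -87.182·x + 17.132·y = 1306.388654
det = -81.604·17.132 − -61.224·-87.182 = -6735.670496
x = (1641.296992·17.132 − -61.224·1306.388654) / -6735.670496 = -16.049039
y = (-81.604·1306.388654 − 1641.296992·-87.182) / -6735.670496 = -5.416686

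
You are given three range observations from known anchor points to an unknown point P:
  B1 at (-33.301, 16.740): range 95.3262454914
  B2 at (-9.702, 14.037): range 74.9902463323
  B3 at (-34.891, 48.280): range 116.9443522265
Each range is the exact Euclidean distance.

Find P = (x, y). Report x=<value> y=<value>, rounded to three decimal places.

x=45.973 y=-36.201

eq1: (x + 33.301)² + (y − 16.740)² = 95.3262454914²
eq2: (x + 9.702)² + (y − 14.037)² = 74.9902463323²
eq3: (x + 34.891)² + (y − 48.280)² = 116.9443522265²
eq2−eq3, eq2−eq1 (x²,y² cancel):
  -50.378·x + 68.486·y = -4795.270365
  -47.198·x + 5.406·y = -2365.538007
det = -50.378·5.406 − 68.486·-47.198 = 2960.058760
x = (-4795.270365·5.406 − 68.486·-2365.538007) / 2960.058760 = 45.973075
y = (-50.378·-2365.538007 − -4795.270365·-47.198) / 2960.058760 = -36.200665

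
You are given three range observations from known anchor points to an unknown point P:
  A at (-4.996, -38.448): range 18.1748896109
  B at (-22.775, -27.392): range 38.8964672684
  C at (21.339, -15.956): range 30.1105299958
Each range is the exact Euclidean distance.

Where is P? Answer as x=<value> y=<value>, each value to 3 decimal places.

eq1: (x + 4.996)² + (y + 38.448)² = 18.1748896109²
eq2: (x + 22.775)² + (y + 27.392)² = 38.8964672684²
eq3: (x − 21.339)² + (y + 15.956)² = 30.1105299958²
eq1−eq3, eq1−eq2 (x²,y² cancel):
  52.670·x + 44.984·y = -1369.579267
  -35.558·x + 22.112·y = -1416.794985
det = 52.670·22.112 − 44.984·-35.558 = 2764.180112
x = (-1369.579267·22.112 − 44.984·-1416.794985) / 2764.180112 = 12.100864
y = (52.670·-1416.794985 − -1369.579267·-35.558) / 2764.180112 = -44.614347

x=12.101 y=-44.614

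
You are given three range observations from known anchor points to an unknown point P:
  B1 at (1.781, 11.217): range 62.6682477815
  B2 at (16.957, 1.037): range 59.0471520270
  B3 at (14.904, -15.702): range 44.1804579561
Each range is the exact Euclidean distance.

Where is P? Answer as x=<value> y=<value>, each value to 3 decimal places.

eq1: (x − 1.781)² + (y − 11.217)² = 62.6682477815²
eq2: (x − 16.957)² + (y − 1.037)² = 59.0471520270²
eq3: (x − 14.904)² + (y + 15.702)² = 44.1804579561²
eq2−eq1, eq2−eq3 (x²,y² cancel):
  -30.352·x + 20.360·y = -600.365286
  -4.106·x − 33.478·y = 1714.720099
det = -30.352·-33.478 − 20.360·-4.106 = 1099.722416
x = (-600.365286·-33.478 − 20.360·1714.720099) / 1099.722416 = -13.469465
y = (-30.352·1714.720099 − -600.365286·-4.106) / 1099.722416 = -49.567312

x=-13.469 y=-49.567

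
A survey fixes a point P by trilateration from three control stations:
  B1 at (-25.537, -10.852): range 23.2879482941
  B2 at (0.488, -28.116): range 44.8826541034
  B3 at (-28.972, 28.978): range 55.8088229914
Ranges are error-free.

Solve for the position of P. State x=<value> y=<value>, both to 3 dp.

eq1: (x + 25.537)² + (y + 10.852)² = 23.2879482941²
eq2: (x − 0.488)² + (y + 28.116)² = 44.8826541034²
eq3: (x + 28.972)² + (y − 28.978)² = 55.8088229914²
eq3−eq1, eq3−eq2 (x²,y² cancel):
  6.870·x − 79.660·y = 1663.099193
  58.920·x − 114.188·y = 211.818416
det = 6.870·-114.188 − -79.660·58.920 = 3909.095640
x = (1663.099193·-114.188 − -79.660·211.818416) / 3909.095640 = -44.264078
y = (6.870·211.818416 − 1663.099193·58.920) / 3909.095640 = -24.694871

x=-44.264 y=-24.695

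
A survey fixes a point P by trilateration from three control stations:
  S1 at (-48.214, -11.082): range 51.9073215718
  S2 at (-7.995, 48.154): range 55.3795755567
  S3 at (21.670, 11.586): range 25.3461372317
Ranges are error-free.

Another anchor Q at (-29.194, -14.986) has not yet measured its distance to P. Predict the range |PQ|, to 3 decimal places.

eq1: (x + 48.214)² + (y + 11.082)² = 51.9073215718²
eq2: (x + 7.995)² + (y − 48.154)² = 55.3795755567²
eq3: (x − 21.670)² + (y − 11.586)² = 25.3461372317²
eq3−eq1, eq3−eq2 (x²,y² cancel):
  -139.768·x − 45.336·y = -208.367136
  -59.330·x + 73.136·y = -645.567271
det = -139.768·73.136 − -45.336·-59.330 = -12911.857328
x = (-208.367136·73.136 − -45.336·-645.567271) / -12911.857328 = 3.446954
y = (-139.768·-645.567271 − -208.367136·-59.330) / -12911.857328 = -6.030676
|P − Q| = √((3.446954 − -29.194)² + (-6.030676 − -14.986)²) = 33.847152

33.847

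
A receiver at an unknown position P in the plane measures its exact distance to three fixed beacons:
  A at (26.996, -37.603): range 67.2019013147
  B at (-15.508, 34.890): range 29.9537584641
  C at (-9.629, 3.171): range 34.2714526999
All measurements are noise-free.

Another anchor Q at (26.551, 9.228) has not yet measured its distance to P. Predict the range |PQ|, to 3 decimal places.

22.971

eq1: (x − 26.996)² + (y + 37.603)² = 67.2019013147²
eq2: (x + 15.508)² + (y − 34.890)² = 29.9537584641²
eq3: (x + 9.629)² + (y − 3.171)² = 34.2714526999²
eq2−eq3, eq2−eq1 (x²,y² cancel):
  11.758·x − 63.438·y = -1632.342106
  85.008·x − 144.986·y = -2933.908433
det = 11.758·-144.986 − -63.438·85.008 = 3687.992116
x = (-1632.342106·-144.986 − -63.438·-2933.908433) / 3687.992116 = 13.705417
y = (11.758·-2933.908433 − -1632.342106·85.008) / 3687.992116 = 28.271547
|P − Q| = √((13.705417 − 26.551)² + (28.271547 − 9.228)²) = 22.970975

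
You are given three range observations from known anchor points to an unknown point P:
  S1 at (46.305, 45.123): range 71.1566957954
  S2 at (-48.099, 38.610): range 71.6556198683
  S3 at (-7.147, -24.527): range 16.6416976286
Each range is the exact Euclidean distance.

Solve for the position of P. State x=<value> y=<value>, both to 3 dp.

x=3.159 y=-11.461

eq1: (x − 46.305)² + (y − 45.123)² = 71.1566957954²
eq2: (x + 48.099)² + (y − 38.610)² = 71.6556198683²
eq3: (x + 7.147)² + (y + 24.527)² = 16.6416976286²
eq3−eq2, eq3−eq1 (x²,y² cancel):
  -81.904·x + 126.274·y = -1705.989196
  106.904·x + 139.300·y = -1258.744441
det = -81.904·139.300 − 126.274·106.904 = -24908.422896
x = (-1705.989196·139.300 − 126.274·-1258.744441) / -24908.422896 = 3.159477
y = (-81.904·-1258.744441 − -1705.989196·106.904) / -24908.422896 = -11.460913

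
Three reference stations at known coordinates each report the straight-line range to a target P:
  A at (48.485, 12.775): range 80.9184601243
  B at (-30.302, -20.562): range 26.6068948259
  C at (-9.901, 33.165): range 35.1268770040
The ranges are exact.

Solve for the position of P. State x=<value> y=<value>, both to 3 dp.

eq1: (x − 48.485)² + (y − 12.775)² = 80.9184601243²
eq2: (x + 30.302)² + (y + 20.562)² = 26.6068948259²
eq3: (x + 9.901)² + (y − 33.165)² = 35.1268770040²
eq1−eq2, eq1−eq3 (x²,y² cancel):
  -157.574·x − 66.674·y = 4666.881535
  -116.772·x + 40.780·y = 3997.850877
det = -157.574·40.780 − -66.674·-116.772 = -14211.524048
x = (4666.881535·40.780 − -66.674·3997.850877) / -14211.524048 = -32.147723
y = (-157.574·3997.850877 − 4666.881535·-116.772) / -14211.524048 = 5.980799

x=-32.148 y=5.981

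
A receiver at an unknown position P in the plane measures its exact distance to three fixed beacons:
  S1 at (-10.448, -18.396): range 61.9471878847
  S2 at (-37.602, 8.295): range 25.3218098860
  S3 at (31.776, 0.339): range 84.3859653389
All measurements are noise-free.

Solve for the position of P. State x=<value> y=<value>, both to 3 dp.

eq1: (x + 10.448)² + (y + 18.396)² = 61.9471878847²
eq2: (x + 37.602)² + (y − 8.295)² = 25.3218098860²
eq3: (x − 31.776)² + (y − 0.339)² = 84.3859653389²
eq2−eq1, eq2−eq3 (x²,y² cancel):
  54.308·x − 53.382·y = -4231.403940
  138.756·x − 15.912·y = -6952.685422
det = 54.308·-15.912 − -53.382·138.756 = 6542.923896
x = (-4231.403940·-15.912 − -53.382·-6952.685422) / 6542.923896 = -46.434615
y = (54.308·-6952.685422 − -4231.403940·138.756) / 6542.923896 = 32.026392

x=-46.435 y=32.026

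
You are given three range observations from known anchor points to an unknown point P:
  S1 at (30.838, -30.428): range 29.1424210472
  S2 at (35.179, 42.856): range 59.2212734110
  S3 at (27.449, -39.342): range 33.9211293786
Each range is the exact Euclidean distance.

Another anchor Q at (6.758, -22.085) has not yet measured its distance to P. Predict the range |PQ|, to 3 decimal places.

11.886

eq1: (x − 30.838)² + (y + 30.428)² = 29.1424210472²
eq2: (x − 35.179)² + (y − 42.856)² = 59.2212734110²
eq3: (x − 27.449)² + (y + 39.342)² = 33.9211293786²
eq2−eq3, eq2−eq1 (x²,y² cancel):
  -15.460·x − 164.396·y = 1583.557994
  -8.682·x − 146.568·y = 1460.525171
det = -15.460·-146.568 − -164.396·-8.682 = 838.655208
x = (1583.557994·-146.568 − -164.396·1460.525171) / 838.655208 = 9.545720
y = (-15.460·1460.525171 − 1583.557994·-8.682) / 838.655208 = -10.530273
|P − Q| = √((9.545720 − 6.758)² + (-10.530273 − -22.085)²) = 11.886256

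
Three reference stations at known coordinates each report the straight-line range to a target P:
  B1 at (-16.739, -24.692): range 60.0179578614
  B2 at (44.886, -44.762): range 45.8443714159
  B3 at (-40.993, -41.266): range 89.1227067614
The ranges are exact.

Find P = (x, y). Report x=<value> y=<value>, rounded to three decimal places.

x=37.727 y=0.520

eq1: (x + 16.739)² + (y + 24.692)² = 60.0179578614²
eq2: (x − 44.886)² + (y + 44.762)² = 45.8443714159²
eq3: (x + 40.993)² + (y + 41.266)² = 89.1227067614²
eq1−eq2, eq1−eq3 (x²,y² cancel):
  123.250·x − 40.140·y = 4628.949530
  -48.508·x − 33.148·y = -1847.281775
det = 123.250·-33.148 − -40.140·-48.508 = -6032.602120
x = (4628.949530·-33.148 − -40.140·-1847.281775) / -6032.602120 = 37.726723
y = (123.250·-1847.281775 − 4628.949530·-48.508) / -6032.602120 = 0.519907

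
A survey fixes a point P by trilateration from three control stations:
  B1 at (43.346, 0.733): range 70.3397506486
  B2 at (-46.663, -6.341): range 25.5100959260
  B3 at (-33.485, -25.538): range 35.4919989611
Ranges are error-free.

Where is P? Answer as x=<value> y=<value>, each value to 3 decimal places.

eq1: (x − 43.346)² + (y − 0.733)² = 70.3397506486²
eq2: (x + 46.663)² + (y + 6.341)² = 25.5100959260²
eq3: (x + 33.485)² + (y + 25.538)² = 35.4919989611²
eq1−eq2, eq1−eq3 (x²,y² cancel):
  -180.018·x − 14.148·y = 4635.146372
  -153.662·x − 52.542·y = 3582.020195
det = -180.018·-52.542 − -14.148·-153.662 = 7284.495780
x = (4635.146372·-52.542 − -14.148·3582.020195) / 7284.495780 = -26.475606
y = (-180.018·3582.020195 − 4635.146372·-153.662) / 7284.495780 = 9.254965

x=-26.476 y=9.255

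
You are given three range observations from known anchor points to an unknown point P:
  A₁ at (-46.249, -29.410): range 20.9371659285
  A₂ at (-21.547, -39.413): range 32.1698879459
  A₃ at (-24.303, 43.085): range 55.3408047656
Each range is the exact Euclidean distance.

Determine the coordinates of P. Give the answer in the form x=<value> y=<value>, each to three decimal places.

x=-36.454 y=-10.905

eq1: (x + 46.249)² + (y + 29.410)² = 20.9371659285²
eq2: (x + 21.547)² + (y + 39.413)² = 32.1698879459²
eq3: (x + 24.303)² + (y − 43.085)² = 55.3408047656²
eq2−eq3, eq2−eq1 (x²,y² cancel):
  -5.512·x + 164.996·y = -1598.407726
  -49.404·x + 20.006·y = 1582.797096
det = -5.512·20.006 − 164.996·-49.404 = 8041.189312
x = (-1598.407726·20.006 − 164.996·1582.797096) / 8041.189312 = -36.453928
y = (-5.512·1582.797096 − -1598.407726·-49.404) / 8041.189312 = -10.905366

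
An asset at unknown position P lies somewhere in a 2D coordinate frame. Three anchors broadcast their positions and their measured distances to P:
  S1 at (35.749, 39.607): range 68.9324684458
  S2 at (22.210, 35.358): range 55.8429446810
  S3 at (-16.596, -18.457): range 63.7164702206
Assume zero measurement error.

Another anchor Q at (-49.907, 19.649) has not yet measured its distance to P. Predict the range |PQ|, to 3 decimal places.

eq1: (x − 35.749)² + (y − 39.607)² = 68.9324684458²
eq2: (x − 22.210)² + (y − 35.358)² = 55.8429446810²
eq3: (x + 16.596)² + (y + 18.457)² = 63.7164702206²
eq3−eq1, eq3−eq2 (x²,y² cancel):
  104.690·x + 116.128·y = 1538.720756
  77.612·x + 107.630·y = 2068.738306
det = 104.690·107.630 − 116.128·77.612 = 2254.858364
x = (1538.720756·107.630 − 116.128·2068.738306) / 2254.858364 = -33.095616
y = (104.690·2068.738306 − 1538.720756·77.612) / 2254.858364 = 43.086084
|P − Q| = √((-33.095616 − -49.907)² + (43.086084 − 19.649)²) = 28.843016

28.843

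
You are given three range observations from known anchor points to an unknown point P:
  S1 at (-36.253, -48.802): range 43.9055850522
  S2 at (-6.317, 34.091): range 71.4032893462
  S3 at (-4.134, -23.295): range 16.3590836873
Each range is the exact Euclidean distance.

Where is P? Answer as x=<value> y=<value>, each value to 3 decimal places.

eq1: (x + 36.253)² + (y + 48.802)² = 43.9055850522²
eq2: (x + 6.317)² + (y − 34.091)² = 71.4032893462²
eq3: (x + 4.134)² + (y + 23.295)² = 16.3590836873²
eq1−eq3, eq1−eq2 (x²,y² cancel):
  64.238·x + 51.014·y = -1476.087452
  59.872·x + 165.786·y = -5664.543774
det = 64.238·165.786 − 51.014·59.872 = 7595.450860
x = (-1476.087452·165.786 − 51.014·-5664.543774) / 7595.450860 = 5.826698
y = (64.238·-5664.543774 − -1476.087452·59.872) / 7595.450860 = -36.272061

x=5.827 y=-36.272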